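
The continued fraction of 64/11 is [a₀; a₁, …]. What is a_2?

4

64 = 5·11 + 9   →  a_0 = 5
11 = 1·9 + 2   →  a_1 = 1
9 = 4·2 + 1   →  a_2 = 4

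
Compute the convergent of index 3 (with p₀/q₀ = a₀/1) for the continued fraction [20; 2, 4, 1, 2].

Using pₖ = aₖpₖ₋₁ + pₖ₋₂, qₖ = aₖqₖ₋₁ + qₖ₋₂ (with p₋₁=1, p₋₂=0, q₋₁=0, q₋₂=1):
  k=0: a=20, p=20, q=1
  k=1: a=2, p=41, q=2
  k=2: a=4, p=184, q=9
  k=3: a=1, p=225, q=11

225/11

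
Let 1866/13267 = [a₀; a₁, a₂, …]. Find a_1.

1866 = 0·13267 + 1866   →  a_0 = 0
13267 = 7·1866 + 205   →  a_1 = 7

7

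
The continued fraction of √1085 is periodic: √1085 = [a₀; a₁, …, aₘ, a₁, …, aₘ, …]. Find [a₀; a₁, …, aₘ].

a₀ = ⌊√1085⌋ = 32.
With m₀=0, d₀=1 and mₖ₊₁ = dₖaₖ − mₖ, dₖ₊₁ = (n − mₖ₊₁²)/dₖ, aₖ₊₁ = ⌊(a₀+mₖ₊₁)/dₖ₊₁⌋:
  k=1: m=32, d=61, a=1
  k=2: m=29, d=4, a=15
  k=3: m=31, d=31, a=2
  k=4: m=31, d=4, a=15
  k=5: m=29, d=61, a=1
  k=6: m=32, d=1, a=64
d=1 and a=2a₀=64 at k=6, so the next step gives (m, d) = (32, 61) again — its k=1 value — and the period has length 6.

[32; 1, 15, 2, 15, 1, 64]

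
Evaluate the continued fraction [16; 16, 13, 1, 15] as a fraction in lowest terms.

57567/3584

Using pₖ = aₖpₖ₋₁ + pₖ₋₂ and qₖ = aₖqₖ₋₁ + qₖ₋₂:
  k=0: a=16, p=16, q=1
  k=1: a=16, p=257, q=16
  k=2: a=13, p=3357, q=209
  k=3: a=1, p=3614, q=225
  k=4: a=15, p=57567, q=3584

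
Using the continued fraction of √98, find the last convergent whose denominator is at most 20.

99/10

√98 = [9; 1, 8, 1, 18, …] (period length 4).
Convergents:
  p_0/q_0 = 9/1
  p_1/q_1 = 10/1
  p_2/q_2 = 89/9
  p_3/q_3 = 99/10
  p_4/q_4 = 1871/189
q_3 = 10 ≤ 20 < 189 = q_4, so the answer is 99/10.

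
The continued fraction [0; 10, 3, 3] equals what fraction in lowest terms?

10/103

Fold from the inside: start with 3/1.
  3 + 1/3 = 10/3
  10 + 3/10 = 103/10
  0 + 10/103 = 10/103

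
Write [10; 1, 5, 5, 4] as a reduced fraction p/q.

Fold from the inside: start with 4/1.
  5 + 1/4 = 21/4
  5 + 4/21 = 109/21
  1 + 21/109 = 130/109
  10 + 109/130 = 1409/130

1409/130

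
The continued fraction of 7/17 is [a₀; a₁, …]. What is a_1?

7 = 0·17 + 7   →  a_0 = 0
17 = 2·7 + 3   →  a_1 = 2

2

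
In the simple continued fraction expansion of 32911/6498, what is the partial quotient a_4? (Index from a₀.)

32911 = 5·6498 + 421   →  a_0 = 5
6498 = 15·421 + 183   →  a_1 = 15
421 = 2·183 + 55   →  a_2 = 2
183 = 3·55 + 18   →  a_3 = 3
55 = 3·18 + 1   →  a_4 = 3

3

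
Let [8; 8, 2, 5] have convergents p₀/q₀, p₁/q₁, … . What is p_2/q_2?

138/17

Using pₖ = aₖpₖ₋₁ + pₖ₋₂, qₖ = aₖqₖ₋₁ + qₖ₋₂ (with p₋₁=1, p₋₂=0, q₋₁=0, q₋₂=1):
  k=0: a=8, p=8, q=1
  k=1: a=8, p=65, q=8
  k=2: a=2, p=138, q=17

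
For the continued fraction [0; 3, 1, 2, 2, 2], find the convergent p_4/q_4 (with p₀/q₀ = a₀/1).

Using pₖ = aₖpₖ₋₁ + pₖ₋₂, qₖ = aₖqₖ₋₁ + qₖ₋₂ (with p₋₁=1, p₋₂=0, q₋₁=0, q₋₂=1):
  k=0: a=0, p=0, q=1
  k=1: a=3, p=1, q=3
  k=2: a=1, p=1, q=4
  k=3: a=2, p=3, q=11
  k=4: a=2, p=7, q=26

7/26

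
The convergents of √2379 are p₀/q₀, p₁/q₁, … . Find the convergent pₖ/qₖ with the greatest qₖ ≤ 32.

1512/31

√2379 = [48; 1, 3, 2, 3, 1, 96, …] (period length 6).
Convergents:
  p_0/q_0 = 48/1
  p_1/q_1 = 49/1
  p_2/q_2 = 195/4
  p_3/q_3 = 439/9
  p_4/q_4 = 1512/31
  p_5/q_5 = 1951/40
q_4 = 31 ≤ 32 < 40 = q_5, so the answer is 1512/31.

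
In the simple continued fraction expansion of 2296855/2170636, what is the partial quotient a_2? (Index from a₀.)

5

2296855 = 1·2170636 + 126219   →  a_0 = 1
2170636 = 17·126219 + 24913   →  a_1 = 17
126219 = 5·24913 + 1654   →  a_2 = 5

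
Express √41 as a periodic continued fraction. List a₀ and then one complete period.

a₀ = ⌊√41⌋ = 6.
With m₀=0, d₀=1 and mₖ₊₁ = dₖaₖ − mₖ, dₖ₊₁ = (n − mₖ₊₁²)/dₖ, aₖ₊₁ = ⌊(a₀+mₖ₊₁)/dₖ₊₁⌋:
  k=1: m=6, d=5, a=2
  k=2: m=4, d=5, a=2
  k=3: m=6, d=1, a=12
d=1 and a=2a₀=12 at k=3, so the next step gives (m, d) = (6, 5) again — its k=1 value — and the period has length 3.

[6; 2, 2, 12]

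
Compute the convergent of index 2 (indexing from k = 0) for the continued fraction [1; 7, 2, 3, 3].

17/15

Using pₖ = aₖpₖ₋₁ + pₖ₋₂, qₖ = aₖqₖ₋₁ + qₖ₋₂ (with p₋₁=1, p₋₂=0, q₋₁=0, q₋₂=1):
  k=0: a=1, p=1, q=1
  k=1: a=7, p=8, q=7
  k=2: a=2, p=17, q=15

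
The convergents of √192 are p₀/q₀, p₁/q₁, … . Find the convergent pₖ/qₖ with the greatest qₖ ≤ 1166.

√192 = [13; 1, 5, 1, 26, …] (period length 4).
Convergents:
  p_0/q_0 = 13/1
  p_1/q_1 = 14/1
  p_2/q_2 = 83/6
  p_3/q_3 = 97/7
  p_4/q_4 = 2605/188
  p_5/q_5 = 2702/195
  p_6/q_6 = 16115/1163
  p_7/q_7 = 18817/1358
q_6 = 1163 ≤ 1166 < 1358 = q_7, so the answer is 16115/1163.

16115/1163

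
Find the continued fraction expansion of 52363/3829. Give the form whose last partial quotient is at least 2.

[13; 1, 2, 12, 2, 3, 14]

52363 = 13·3829 + 2586
3829 = 1·2586 + 1243
2586 = 2·1243 + 100
1243 = 12·100 + 43
100 = 2·43 + 14
43 = 3·14 + 1
14 = 14·1 + 0  (stop)
So 52363/3829 = [13; 1, 2, 12, 2, 3, 14].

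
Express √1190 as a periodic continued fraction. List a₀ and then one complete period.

a₀ = ⌊√1190⌋ = 34.
With m₀=0, d₀=1 and mₖ₊₁ = dₖaₖ − mₖ, dₖ₊₁ = (n − mₖ₊₁²)/dₖ, aₖ₊₁ = ⌊(a₀+mₖ₊₁)/dₖ₊₁⌋:
  k=1: m=34, d=34, a=2
  k=2: m=34, d=1, a=68
d=1 and a=2a₀=68 at k=2, so the next step gives (m, d) = (34, 34) again — its k=1 value — and the period has length 2.

[34; 2, 68]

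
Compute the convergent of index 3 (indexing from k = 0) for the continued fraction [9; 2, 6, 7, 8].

Using pₖ = aₖpₖ₋₁ + pₖ₋₂, qₖ = aₖqₖ₋₁ + qₖ₋₂ (with p₋₁=1, p₋₂=0, q₋₁=0, q₋₂=1):
  k=0: a=9, p=9, q=1
  k=1: a=2, p=19, q=2
  k=2: a=6, p=123, q=13
  k=3: a=7, p=880, q=93

880/93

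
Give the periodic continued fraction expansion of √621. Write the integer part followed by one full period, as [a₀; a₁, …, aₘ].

a₀ = ⌊√621⌋ = 24.
With m₀=0, d₀=1 and mₖ₊₁ = dₖaₖ − mₖ, dₖ₊₁ = (n − mₖ₊₁²)/dₖ, aₖ₊₁ = ⌊(a₀+mₖ₊₁)/dₖ₊₁⌋:
  k=1: m=24, d=45, a=1
  k=2: m=21, d=4, a=11
  k=3: m=23, d=23, a=2
  k=4: m=23, d=4, a=11
  k=5: m=21, d=45, a=1
  k=6: m=24, d=1, a=48
d=1 and a=2a₀=48 at k=6, so the next step gives (m, d) = (24, 45) again — its k=1 value — and the period has length 6.

[24; 1, 11, 2, 11, 1, 48]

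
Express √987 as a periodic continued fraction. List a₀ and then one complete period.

a₀ = ⌊√987⌋ = 31.
With m₀=0, d₀=1 and mₖ₊₁ = dₖaₖ − mₖ, dₖ₊₁ = (n − mₖ₊₁²)/dₖ, aₖ₊₁ = ⌊(a₀+mₖ₊₁)/dₖ₊₁⌋:
  k=1: m=31, d=26, a=2
  k=2: m=21, d=21, a=2
  k=3: m=21, d=26, a=2
  k=4: m=31, d=1, a=62
d=1 and a=2a₀=62 at k=4, so the next step gives (m, d) = (31, 26) again — its k=1 value — and the period has length 4.

[31; 2, 2, 2, 62]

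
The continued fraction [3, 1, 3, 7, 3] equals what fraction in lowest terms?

342/91

Fold from the inside: start with 3/1.
  7 + 1/3 = 22/3
  3 + 3/22 = 69/22
  1 + 22/69 = 91/69
  3 + 69/91 = 342/91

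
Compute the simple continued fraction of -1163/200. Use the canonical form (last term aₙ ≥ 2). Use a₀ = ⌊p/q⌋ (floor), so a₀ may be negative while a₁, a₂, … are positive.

-1163 = -6*200 + 37
200 = 5*37 + 15
37 = 2*15 + 7
15 = 2*7 + 1
7 = 7*1 + 0  (stop)
So -1163/200 = [-6; 5, 2, 2, 7].

[-6; 5, 2, 2, 7]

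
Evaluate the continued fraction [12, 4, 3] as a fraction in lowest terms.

Using pₖ = aₖpₖ₋₁ + pₖ₋₂ and qₖ = aₖqₖ₋₁ + qₖ₋₂:
  k=0: a=12, p=12, q=1
  k=1: a=4, p=49, q=4
  k=2: a=3, p=159, q=13

159/13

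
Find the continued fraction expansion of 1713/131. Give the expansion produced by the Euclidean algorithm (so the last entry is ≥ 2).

[13; 13, 10]

1713 = 13·131 + 10
131 = 13·10 + 1
10 = 10·1 + 0  (stop)
So 1713/131 = [13; 13, 10].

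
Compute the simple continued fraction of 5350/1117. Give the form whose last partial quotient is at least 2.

5350 = 4·1117 + 882
1117 = 1·882 + 235
882 = 3·235 + 177
235 = 1·177 + 58
177 = 3·58 + 3
58 = 19·3 + 1
3 = 3·1 + 0  (stop)
So 5350/1117 = [4; 1, 3, 1, 3, 19, 3].

[4; 1, 3, 1, 3, 19, 3]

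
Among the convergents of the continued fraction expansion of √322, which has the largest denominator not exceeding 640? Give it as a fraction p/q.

√322 = [17; 1, 16, 1, 34, …] (period length 4).
Convergents:
  p_0/q_0 = 17/1
  p_1/q_1 = 18/1
  p_2/q_2 = 305/17
  p_3/q_3 = 323/18
  p_4/q_4 = 11287/629
  p_5/q_5 = 11610/647
q_4 = 629 ≤ 640 < 647 = q_5, so the answer is 11287/629.

11287/629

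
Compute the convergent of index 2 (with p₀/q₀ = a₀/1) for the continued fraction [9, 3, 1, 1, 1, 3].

37/4

Using pₖ = aₖpₖ₋₁ + pₖ₋₂, qₖ = aₖqₖ₋₁ + qₖ₋₂ (with p₋₁=1, p₋₂=0, q₋₁=0, q₋₂=1):
  k=0: a=9, p=9, q=1
  k=1: a=3, p=28, q=3
  k=2: a=1, p=37, q=4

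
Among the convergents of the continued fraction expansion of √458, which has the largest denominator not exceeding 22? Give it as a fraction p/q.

107/5

√458 = [21; 2, 2, 42, …] (period length 3).
Convergents:
  p_0/q_0 = 21/1
  p_1/q_1 = 43/2
  p_2/q_2 = 107/5
  p_3/q_3 = 4537/212
q_2 = 5 ≤ 22 < 212 = q_3, so the answer is 107/5.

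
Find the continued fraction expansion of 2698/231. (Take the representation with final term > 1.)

2698 = 11*231 + 157
231 = 1*157 + 74
157 = 2*74 + 9
74 = 8*9 + 2
9 = 4*2 + 1
2 = 2*1 + 0  (stop)
So 2698/231 = [11; 1, 2, 8, 4, 2].

[11; 1, 2, 8, 4, 2]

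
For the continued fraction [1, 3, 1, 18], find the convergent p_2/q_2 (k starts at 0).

Using pₖ = aₖpₖ₋₁ + pₖ₋₂, qₖ = aₖqₖ₋₁ + qₖ₋₂ (with p₋₁=1, p₋₂=0, q₋₁=0, q₋₂=1):
  k=0: a=1, p=1, q=1
  k=1: a=3, p=4, q=3
  k=2: a=1, p=5, q=4

5/4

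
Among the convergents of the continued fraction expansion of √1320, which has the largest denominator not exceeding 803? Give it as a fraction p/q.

√1320 = [36; 3, 72, …] (period length 2).
Convergents:
  p_0/q_0 = 36/1
  p_1/q_1 = 109/3
  p_2/q_2 = 7884/217
  p_3/q_3 = 23761/654
  p_4/q_4 = 1718676/47305
q_3 = 654 ≤ 803 < 47305 = q_4, so the answer is 23761/654.

23761/654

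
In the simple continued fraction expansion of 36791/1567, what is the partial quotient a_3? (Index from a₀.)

5

36791 = 23·1567 + 750   →  a_0 = 23
1567 = 2·750 + 67   →  a_1 = 2
750 = 11·67 + 13   →  a_2 = 11
67 = 5·13 + 2   →  a_3 = 5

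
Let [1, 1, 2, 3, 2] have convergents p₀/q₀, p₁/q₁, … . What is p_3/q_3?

17/10

Using pₖ = aₖpₖ₋₁ + pₖ₋₂, qₖ = aₖqₖ₋₁ + qₖ₋₂ (with p₋₁=1, p₋₂=0, q₋₁=0, q₋₂=1):
  k=0: a=1, p=1, q=1
  k=1: a=1, p=2, q=1
  k=2: a=2, p=5, q=3
  k=3: a=3, p=17, q=10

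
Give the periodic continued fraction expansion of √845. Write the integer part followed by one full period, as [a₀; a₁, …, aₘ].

a₀ = ⌊√845⌋ = 29.

[29; 14, 1, 1, 14, 58]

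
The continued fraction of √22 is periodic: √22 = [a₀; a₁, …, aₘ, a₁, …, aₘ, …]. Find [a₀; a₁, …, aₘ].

[4; 1, 2, 4, 2, 1, 8]

a₀ = ⌊√22⌋ = 4.
With m₀=0, d₀=1 and mₖ₊₁ = dₖaₖ − mₖ, dₖ₊₁ = (n − mₖ₊₁²)/dₖ, aₖ₊₁ = ⌊(a₀+mₖ₊₁)/dₖ₊₁⌋:
  k=1: m=4, d=6, a=1
  k=2: m=2, d=3, a=2
  k=3: m=4, d=2, a=4
  k=4: m=4, d=3, a=2
  k=5: m=2, d=6, a=1
  k=6: m=4, d=1, a=8
d=1 and a=2a₀=8 at k=6, so the next step gives (m, d) = (4, 6) again — its k=1 value — and the period has length 6.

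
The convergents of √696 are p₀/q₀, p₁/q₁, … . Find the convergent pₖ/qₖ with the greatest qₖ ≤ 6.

132/5

√696 = [26; 2, 1, 1, 1, 1, 1, 2, 52, …] (period length 8).
Convergents:
  p_0/q_0 = 26/1
  p_1/q_1 = 53/2
  p_2/q_2 = 79/3
  p_3/q_3 = 132/5
  p_4/q_4 = 211/8
q_3 = 5 ≤ 6 < 8 = q_4, so the answer is 132/5.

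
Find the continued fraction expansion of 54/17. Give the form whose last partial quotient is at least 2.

54 = 3·17 + 3
17 = 5·3 + 2
3 = 1·2 + 1
2 = 2·1 + 0  (stop)
So 54/17 = [3; 5, 1, 2].

[3; 5, 1, 2]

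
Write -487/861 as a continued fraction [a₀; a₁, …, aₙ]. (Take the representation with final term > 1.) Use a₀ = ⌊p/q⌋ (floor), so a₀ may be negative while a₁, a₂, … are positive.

[-1; 2, 3, 3, 4, 2, 1, 2]

-487 = -1·861 + 374
861 = 2·374 + 113
374 = 3·113 + 35
113 = 3·35 + 8
35 = 4·8 + 3
8 = 2·3 + 2
3 = 1·2 + 1
2 = 2·1 + 0  (stop)
So -487/861 = [-1; 2, 3, 3, 4, 2, 1, 2].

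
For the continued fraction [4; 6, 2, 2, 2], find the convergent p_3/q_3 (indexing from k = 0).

133/32

Using pₖ = aₖpₖ₋₁ + pₖ₋₂, qₖ = aₖqₖ₋₁ + qₖ₋₂ (with p₋₁=1, p₋₂=0, q₋₁=0, q₋₂=1):
  k=0: a=4, p=4, q=1
  k=1: a=6, p=25, q=6
  k=2: a=2, p=54, q=13
  k=3: a=2, p=133, q=32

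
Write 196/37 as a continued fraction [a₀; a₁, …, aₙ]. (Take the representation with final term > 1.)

196 = 5*37 + 11
37 = 3*11 + 4
11 = 2*4 + 3
4 = 1*3 + 1
3 = 3*1 + 0  (stop)
So 196/37 = [5; 3, 2, 1, 3].

[5; 3, 2, 1, 3]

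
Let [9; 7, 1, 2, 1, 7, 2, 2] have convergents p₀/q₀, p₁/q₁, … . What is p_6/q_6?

4665/511

Using pₖ = aₖpₖ₋₁ + pₖ₋₂, qₖ = aₖqₖ₋₁ + qₖ₋₂ (with p₋₁=1, p₋₂=0, q₋₁=0, q₋₂=1):
  k=0: a=9, p=9, q=1
  k=1: a=7, p=64, q=7
  k=2: a=1, p=73, q=8
  k=3: a=2, p=210, q=23
  k=4: a=1, p=283, q=31
  k=5: a=7, p=2191, q=240
  k=6: a=2, p=4665, q=511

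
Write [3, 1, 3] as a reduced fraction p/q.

Fold from the inside: start with 3/1.
  1 + 1/3 = 4/3
  3 + 3/4 = 15/4

15/4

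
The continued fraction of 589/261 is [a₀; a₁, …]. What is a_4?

1

589 = 2·261 + 67   →  a_0 = 2
261 = 3·67 + 60   →  a_1 = 3
67 = 1·60 + 7   →  a_2 = 1
60 = 8·7 + 4   →  a_3 = 8
7 = 1·4 + 3   →  a_4 = 1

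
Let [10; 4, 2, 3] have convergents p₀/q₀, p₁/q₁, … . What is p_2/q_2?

Using pₖ = aₖpₖ₋₁ + pₖ₋₂, qₖ = aₖqₖ₋₁ + qₖ₋₂ (with p₋₁=1, p₋₂=0, q₋₁=0, q₋₂=1):
  k=0: a=10, p=10, q=1
  k=1: a=4, p=41, q=4
  k=2: a=2, p=92, q=9

92/9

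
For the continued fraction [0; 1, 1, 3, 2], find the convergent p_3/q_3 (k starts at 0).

4/7

Using pₖ = aₖpₖ₋₁ + pₖ₋₂, qₖ = aₖqₖ₋₁ + qₖ₋₂ (with p₋₁=1, p₋₂=0, q₋₁=0, q₋₂=1):
  k=0: a=0, p=0, q=1
  k=1: a=1, p=1, q=1
  k=2: a=1, p=1, q=2
  k=3: a=3, p=4, q=7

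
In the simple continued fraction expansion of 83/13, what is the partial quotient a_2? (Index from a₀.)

1

83 = 6·13 + 5   →  a_0 = 6
13 = 2·5 + 3   →  a_1 = 2
5 = 1·3 + 2   →  a_2 = 1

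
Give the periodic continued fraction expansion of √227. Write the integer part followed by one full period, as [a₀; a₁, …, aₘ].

[15; 15, 30]

a₀ = ⌊√227⌋ = 15.
With m₀=0, d₀=1 and mₖ₊₁ = dₖaₖ − mₖ, dₖ₊₁ = (n − mₖ₊₁²)/dₖ, aₖ₊₁ = ⌊(a₀+mₖ₊₁)/dₖ₊₁⌋:
  k=1: m=15, d=2, a=15
  k=2: m=15, d=1, a=30
d=1 and a=2a₀=30 at k=2, so the next step gives (m, d) = (15, 2) again — its k=1 value — and the period has length 2.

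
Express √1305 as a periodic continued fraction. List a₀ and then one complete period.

a₀ = ⌊√1305⌋ = 36.

[36; 8, 72]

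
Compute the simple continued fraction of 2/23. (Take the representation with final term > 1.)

[0; 11, 2]

2 = 0·23 + 2
23 = 11·2 + 1
2 = 2·1 + 0  (stop)
So 2/23 = [0; 11, 2].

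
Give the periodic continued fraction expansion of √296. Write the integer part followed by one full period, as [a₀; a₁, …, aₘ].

a₀ = ⌊√296⌋ = 17.

[17; 4, 1, 7, 1, 4, 34]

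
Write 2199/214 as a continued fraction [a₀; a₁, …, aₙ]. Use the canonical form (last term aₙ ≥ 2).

2199 = 10*214 + 59
214 = 3*59 + 37
59 = 1*37 + 22
37 = 1*22 + 15
22 = 1*15 + 7
15 = 2*7 + 1
7 = 7*1 + 0  (stop)
So 2199/214 = [10; 3, 1, 1, 1, 2, 7].

[10; 3, 1, 1, 1, 2, 7]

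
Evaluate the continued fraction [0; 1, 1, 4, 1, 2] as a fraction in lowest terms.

Using pₖ = aₖpₖ₋₁ + pₖ₋₂ and qₖ = aₖqₖ₋₁ + qₖ₋₂:
  k=0: a=0, p=0, q=1
  k=1: a=1, p=1, q=1
  k=2: a=1, p=1, q=2
  k=3: a=4, p=5, q=9
  k=4: a=1, p=6, q=11
  k=5: a=2, p=17, q=31

17/31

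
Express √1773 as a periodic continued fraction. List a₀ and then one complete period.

[42; 9, 2, 1, 8, 1, 2, 9, 84]

a₀ = ⌊√1773⌋ = 42.
With m₀=0, d₀=1 and mₖ₊₁ = dₖaₖ − mₖ, dₖ₊₁ = (n − mₖ₊₁²)/dₖ, aₖ₊₁ = ⌊(a₀+mₖ₊₁)/dₖ₊₁⌋:
  k=1: m=42, d=9, a=9
  k=2: m=39, d=28, a=2
  k=3: m=17, d=53, a=1
  k=4: m=36, d=9, a=8
  k=5: m=36, d=53, a=1
  k=6: m=17, d=28, a=2
  k=7: m=39, d=9, a=9
  k=8: m=42, d=1, a=84
d=1 and a=2a₀=84 at k=8, so the next step gives (m, d) = (42, 9) again — its k=1 value — and the period has length 8.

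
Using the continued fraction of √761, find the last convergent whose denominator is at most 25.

√761 = [27; 1, 1, 2, 2, 1, 1, 54, …] (period length 7).
Convergents:
  p_0/q_0 = 27/1
  p_1/q_1 = 28/1
  p_2/q_2 = 55/2
  p_3/q_3 = 138/5
  p_4/q_4 = 331/12
  p_5/q_5 = 469/17
  p_6/q_6 = 800/29
q_5 = 17 ≤ 25 < 29 = q_6, so the answer is 469/17.

469/17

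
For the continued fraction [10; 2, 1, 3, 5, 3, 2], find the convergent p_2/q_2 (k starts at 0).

31/3

Using pₖ = aₖpₖ₋₁ + pₖ₋₂, qₖ = aₖqₖ₋₁ + qₖ₋₂ (with p₋₁=1, p₋₂=0, q₋₁=0, q₋₂=1):
  k=0: a=10, p=10, q=1
  k=1: a=2, p=21, q=2
  k=2: a=1, p=31, q=3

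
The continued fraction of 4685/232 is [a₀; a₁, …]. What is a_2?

4685 = 20·232 + 45   →  a_0 = 20
232 = 5·45 + 7   →  a_1 = 5
45 = 6·7 + 3   →  a_2 = 6

6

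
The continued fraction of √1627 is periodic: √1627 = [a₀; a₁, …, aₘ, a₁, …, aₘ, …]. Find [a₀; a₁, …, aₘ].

[40; 2, 1, 39, 1, 2, 80]

a₀ = ⌊√1627⌋ = 40.
With m₀=0, d₀=1 and mₖ₊₁ = dₖaₖ − mₖ, dₖ₊₁ = (n − mₖ₊₁²)/dₖ, aₖ₊₁ = ⌊(a₀+mₖ₊₁)/dₖ₊₁⌋:
  k=1: m=40, d=27, a=2
  k=2: m=14, d=53, a=1
  k=3: m=39, d=2, a=39
  k=4: m=39, d=53, a=1
  k=5: m=14, d=27, a=2
  k=6: m=40, d=1, a=80
d=1 and a=2a₀=80 at k=6, so the next step gives (m, d) = (40, 27) again — its k=1 value — and the period has length 6.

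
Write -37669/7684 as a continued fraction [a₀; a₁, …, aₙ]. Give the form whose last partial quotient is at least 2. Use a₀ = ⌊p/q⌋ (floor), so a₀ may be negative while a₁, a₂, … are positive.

-37669 = -5×7684 + 751
7684 = 10×751 + 174
751 = 4×174 + 55
174 = 3×55 + 9
55 = 6×9 + 1
9 = 9×1 + 0  (stop)
So -37669/7684 = [-5; 10, 4, 3, 6, 9].

[-5; 10, 4, 3, 6, 9]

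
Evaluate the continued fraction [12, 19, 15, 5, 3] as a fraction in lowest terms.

55839/4633

Fold from the inside: start with 3/1.
  5 + 1/3 = 16/3
  15 + 3/16 = 243/16
  19 + 16/243 = 4633/243
  12 + 243/4633 = 55839/4633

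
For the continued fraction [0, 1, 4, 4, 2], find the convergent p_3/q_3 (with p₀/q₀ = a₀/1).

Using pₖ = aₖpₖ₋₁ + pₖ₋₂, qₖ = aₖqₖ₋₁ + qₖ₋₂ (with p₋₁=1, p₋₂=0, q₋₁=0, q₋₂=1):
  k=0: a=0, p=0, q=1
  k=1: a=1, p=1, q=1
  k=2: a=4, p=4, q=5
  k=3: a=4, p=17, q=21

17/21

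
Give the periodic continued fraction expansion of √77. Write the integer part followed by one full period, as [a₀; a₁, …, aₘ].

a₀ = ⌊√77⌋ = 8.
With m₀=0, d₀=1 and mₖ₊₁ = dₖaₖ − mₖ, dₖ₊₁ = (n − mₖ₊₁²)/dₖ, aₖ₊₁ = ⌊(a₀+mₖ₊₁)/dₖ₊₁⌋:
  k=1: m=8, d=13, a=1
  k=2: m=5, d=4, a=3
  k=3: m=7, d=7, a=2
  k=4: m=7, d=4, a=3
  k=5: m=5, d=13, a=1
  k=6: m=8, d=1, a=16
d=1 and a=2a₀=16 at k=6, so the next step gives (m, d) = (8, 13) again — its k=1 value — and the period has length 6.

[8; 1, 3, 2, 3, 1, 16]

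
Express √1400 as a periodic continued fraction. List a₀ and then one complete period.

a₀ = ⌊√1400⌋ = 37.
With m₀=0, d₀=1 and mₖ₊₁ = dₖaₖ − mₖ, dₖ₊₁ = (n − mₖ₊₁²)/dₖ, aₖ₊₁ = ⌊(a₀+mₖ₊₁)/dₖ₊₁⌋:
  k=1: m=37, d=31, a=2
  k=2: m=25, d=25, a=2
  k=3: m=25, d=31, a=2
  k=4: m=37, d=1, a=74
d=1 and a=2a₀=74 at k=4, so the next step gives (m, d) = (37, 31) again — its k=1 value — and the period has length 4.

[37; 2, 2, 2, 74]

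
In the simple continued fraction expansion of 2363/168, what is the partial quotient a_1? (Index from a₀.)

2363 = 14·168 + 11   →  a_0 = 14
168 = 15·11 + 3   →  a_1 = 15

15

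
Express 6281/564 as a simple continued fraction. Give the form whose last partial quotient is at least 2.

6281 = 11×564 + 77
564 = 7×77 + 25
77 = 3×25 + 2
25 = 12×2 + 1
2 = 2×1 + 0  (stop)
So 6281/564 = [11; 7, 3, 12, 2].

[11; 7, 3, 12, 2]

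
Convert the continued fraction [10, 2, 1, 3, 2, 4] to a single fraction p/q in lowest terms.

1150/111

Using pₖ = aₖpₖ₋₁ + pₖ₋₂ and qₖ = aₖqₖ₋₁ + qₖ₋₂:
  k=0: a=10, p=10, q=1
  k=1: a=2, p=21, q=2
  k=2: a=1, p=31, q=3
  k=3: a=3, p=114, q=11
  k=4: a=2, p=259, q=25
  k=5: a=4, p=1150, q=111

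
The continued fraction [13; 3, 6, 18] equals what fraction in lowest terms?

Using pₖ = aₖpₖ₋₁ + pₖ₋₂ and qₖ = aₖqₖ₋₁ + qₖ₋₂:
  k=0: a=13, p=13, q=1
  k=1: a=3, p=40, q=3
  k=2: a=6, p=253, q=19
  k=3: a=18, p=4594, q=345

4594/345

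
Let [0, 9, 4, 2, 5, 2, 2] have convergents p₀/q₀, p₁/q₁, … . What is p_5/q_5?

Using pₖ = aₖpₖ₋₁ + pₖ₋₂, qₖ = aₖqₖ₋₁ + qₖ₋₂ (with p₋₁=1, p₋₂=0, q₋₁=0, q₋₂=1):
  k=0: a=0, p=0, q=1
  k=1: a=9, p=1, q=9
  k=2: a=4, p=4, q=37
  k=3: a=2, p=9, q=83
  k=4: a=5, p=49, q=452
  k=5: a=2, p=107, q=987

107/987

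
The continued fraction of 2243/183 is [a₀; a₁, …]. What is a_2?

2243 = 12·183 + 47   →  a_0 = 12
183 = 3·47 + 42   →  a_1 = 3
47 = 1·42 + 5   →  a_2 = 1

1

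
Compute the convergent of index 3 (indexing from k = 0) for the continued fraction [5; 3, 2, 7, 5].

275/52

Using pₖ = aₖpₖ₋₁ + pₖ₋₂, qₖ = aₖqₖ₋₁ + qₖ₋₂ (with p₋₁=1, p₋₂=0, q₋₁=0, q₋₂=1):
  k=0: a=5, p=5, q=1
  k=1: a=3, p=16, q=3
  k=2: a=2, p=37, q=7
  k=3: a=7, p=275, q=52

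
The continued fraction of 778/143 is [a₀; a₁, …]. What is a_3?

778 = 5·143 + 63   →  a_0 = 5
143 = 2·63 + 17   →  a_1 = 2
63 = 3·17 + 12   →  a_2 = 3
17 = 1·12 + 5   →  a_3 = 1

1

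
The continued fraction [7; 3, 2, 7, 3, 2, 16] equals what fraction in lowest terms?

Fold from the inside: start with 16/1.
  2 + 1/16 = 33/16
  3 + 16/33 = 115/33
  7 + 33/115 = 838/115
  2 + 115/838 = 1791/838
  3 + 838/1791 = 6211/1791
  7 + 1791/6211 = 45268/6211

45268/6211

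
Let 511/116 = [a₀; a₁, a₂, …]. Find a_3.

511 = 4·116 + 47   →  a_0 = 4
116 = 2·47 + 22   →  a_1 = 2
47 = 2·22 + 3   →  a_2 = 2
22 = 7·3 + 1   →  a_3 = 7

7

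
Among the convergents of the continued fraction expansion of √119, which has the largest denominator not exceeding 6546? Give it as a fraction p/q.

28799/2640

√119 = [10; 1, 9, 1, 20, …] (period length 4).
Convergents:
  p_0/q_0 = 10/1
  p_1/q_1 = 11/1
  p_2/q_2 = 109/10
  p_3/q_3 = 120/11
  p_4/q_4 = 2509/230
  p_5/q_5 = 2629/241
  p_6/q_6 = 26170/2399
  p_7/q_7 = 28799/2640
  p_8/q_8 = 602150/55199
q_7 = 2640 ≤ 6546 < 55199 = q_8, so the answer is 28799/2640.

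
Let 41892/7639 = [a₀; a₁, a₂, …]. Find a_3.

11

41892 = 5·7639 + 3697   →  a_0 = 5
7639 = 2·3697 + 245   →  a_1 = 2
3697 = 15·245 + 22   →  a_2 = 15
245 = 11·22 + 3   →  a_3 = 11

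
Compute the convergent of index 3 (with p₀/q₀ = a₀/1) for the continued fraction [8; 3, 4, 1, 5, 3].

133/16

Using pₖ = aₖpₖ₋₁ + pₖ₋₂, qₖ = aₖqₖ₋₁ + qₖ₋₂ (with p₋₁=1, p₋₂=0, q₋₁=0, q₋₂=1):
  k=0: a=8, p=8, q=1
  k=1: a=3, p=25, q=3
  k=2: a=4, p=108, q=13
  k=3: a=1, p=133, q=16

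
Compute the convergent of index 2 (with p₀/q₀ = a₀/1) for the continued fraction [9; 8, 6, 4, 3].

Using pₖ = aₖpₖ₋₁ + pₖ₋₂, qₖ = aₖqₖ₋₁ + qₖ₋₂ (with p₋₁=1, p₋₂=0, q₋₁=0, q₋₂=1):
  k=0: a=9, p=9, q=1
  k=1: a=8, p=73, q=8
  k=2: a=6, p=447, q=49

447/49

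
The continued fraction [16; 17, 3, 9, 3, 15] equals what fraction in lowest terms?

Using pₖ = aₖpₖ₋₁ + pₖ₋₂ and qₖ = aₖqₖ₋₁ + qₖ₋₂:
  k=0: a=16, p=16, q=1
  k=1: a=17, p=273, q=17
  k=2: a=3, p=835, q=52
  k=3: a=9, p=7788, q=485
  k=4: a=3, p=24199, q=1507
  k=5: a=15, p=370773, q=23090

370773/23090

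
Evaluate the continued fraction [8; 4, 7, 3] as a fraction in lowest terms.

Using pₖ = aₖpₖ₋₁ + pₖ₋₂ and qₖ = aₖqₖ₋₁ + qₖ₋₂:
  k=0: a=8, p=8, q=1
  k=1: a=4, p=33, q=4
  k=2: a=7, p=239, q=29
  k=3: a=3, p=750, q=91

750/91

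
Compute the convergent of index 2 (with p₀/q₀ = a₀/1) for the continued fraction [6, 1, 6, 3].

Using pₖ = aₖpₖ₋₁ + pₖ₋₂, qₖ = aₖqₖ₋₁ + qₖ₋₂ (with p₋₁=1, p₋₂=0, q₋₁=0, q₋₂=1):
  k=0: a=6, p=6, q=1
  k=1: a=1, p=7, q=1
  k=2: a=6, p=48, q=7

48/7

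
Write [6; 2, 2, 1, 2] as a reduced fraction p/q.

Using pₖ = aₖpₖ₋₁ + pₖ₋₂ and qₖ = aₖqₖ₋₁ + qₖ₋₂:
  k=0: a=6, p=6, q=1
  k=1: a=2, p=13, q=2
  k=2: a=2, p=32, q=5
  k=3: a=1, p=45, q=7
  k=4: a=2, p=122, q=19

122/19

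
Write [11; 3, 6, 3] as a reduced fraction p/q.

679/60

Using pₖ = aₖpₖ₋₁ + pₖ₋₂ and qₖ = aₖqₖ₋₁ + qₖ₋₂:
  k=0: a=11, p=11, q=1
  k=1: a=3, p=34, q=3
  k=2: a=6, p=215, q=19
  k=3: a=3, p=679, q=60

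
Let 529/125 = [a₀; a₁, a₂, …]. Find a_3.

4

529 = 4·125 + 29   →  a_0 = 4
125 = 4·29 + 9   →  a_1 = 4
29 = 3·9 + 2   →  a_2 = 3
9 = 4·2 + 1   →  a_3 = 4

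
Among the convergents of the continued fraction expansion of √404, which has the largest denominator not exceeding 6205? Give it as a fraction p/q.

80801/4020

√404 = [20; 10, 40, …] (period length 2).
Convergents:
  p_0/q_0 = 20/1
  p_1/q_1 = 201/10
  p_2/q_2 = 8060/401
  p_3/q_3 = 80801/4020
  p_4/q_4 = 3240100/161201
q_3 = 4020 ≤ 6205 < 161201 = q_4, so the answer is 80801/4020.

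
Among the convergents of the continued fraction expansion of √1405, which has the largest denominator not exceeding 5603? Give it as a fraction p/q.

167513/4469

√1405 = [37; 2, 14, 2, 74, …] (period length 4).
Convergents:
  p_0/q_0 = 37/1
  p_1/q_1 = 75/2
  p_2/q_2 = 1087/29
  p_3/q_3 = 2249/60
  p_4/q_4 = 167513/4469
  p_5/q_5 = 337275/8998
q_4 = 4469 ≤ 5603 < 8998 = q_5, so the answer is 167513/4469.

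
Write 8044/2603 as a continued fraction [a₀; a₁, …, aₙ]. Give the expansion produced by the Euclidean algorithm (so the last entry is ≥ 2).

8044 = 3·2603 + 235
2603 = 11·235 + 18
235 = 13·18 + 1
18 = 18·1 + 0  (stop)
So 8044/2603 = [3; 11, 13, 18].

[3; 11, 13, 18]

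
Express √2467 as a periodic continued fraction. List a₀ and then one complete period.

a₀ = ⌊√2467⌋ = 49.

[49; 1, 2, 49, 2, 1, 98]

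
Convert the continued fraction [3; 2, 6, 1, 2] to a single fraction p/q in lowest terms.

Using pₖ = aₖpₖ₋₁ + pₖ₋₂ and qₖ = aₖqₖ₋₁ + qₖ₋₂:
  k=0: a=3, p=3, q=1
  k=1: a=2, p=7, q=2
  k=2: a=6, p=45, q=13
  k=3: a=1, p=52, q=15
  k=4: a=2, p=149, q=43

149/43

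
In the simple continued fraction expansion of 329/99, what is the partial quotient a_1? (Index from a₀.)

3

329 = 3·99 + 32   →  a_0 = 3
99 = 3·32 + 3   →  a_1 = 3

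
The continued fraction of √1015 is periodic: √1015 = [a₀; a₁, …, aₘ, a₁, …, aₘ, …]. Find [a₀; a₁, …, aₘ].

[31; 1, 6, 10, 2, 10, 6, 1, 62]

a₀ = ⌊√1015⌋ = 31.
With m₀=0, d₀=1 and mₖ₊₁ = dₖaₖ − mₖ, dₖ₊₁ = (n − mₖ₊₁²)/dₖ, aₖ₊₁ = ⌊(a₀+mₖ₊₁)/dₖ₊₁⌋:
  k=1: m=31, d=54, a=1
  k=2: m=23, d=9, a=6
  k=3: m=31, d=6, a=10
  k=4: m=29, d=29, a=2
  k=5: m=29, d=6, a=10
  k=6: m=31, d=9, a=6
  k=7: m=23, d=54, a=1
  k=8: m=31, d=1, a=62
d=1 and a=2a₀=62 at k=8, so the next step gives (m, d) = (31, 54) again — its k=1 value — and the period has length 8.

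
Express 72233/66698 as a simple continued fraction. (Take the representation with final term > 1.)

72233 = 1*66698 + 5535
66698 = 12*5535 + 278
5535 = 19*278 + 253
278 = 1*253 + 25
253 = 10*25 + 3
25 = 8*3 + 1
3 = 3*1 + 0  (stop)
So 72233/66698 = [1; 12, 19, 1, 10, 8, 3].

[1; 12, 19, 1, 10, 8, 3]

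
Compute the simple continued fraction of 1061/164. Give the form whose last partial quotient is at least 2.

1061 = 6*164 + 77
164 = 2*77 + 10
77 = 7*10 + 7
10 = 1*7 + 3
7 = 2*3 + 1
3 = 3*1 + 0  (stop)
So 1061/164 = [6; 2, 7, 1, 2, 3].

[6; 2, 7, 1, 2, 3]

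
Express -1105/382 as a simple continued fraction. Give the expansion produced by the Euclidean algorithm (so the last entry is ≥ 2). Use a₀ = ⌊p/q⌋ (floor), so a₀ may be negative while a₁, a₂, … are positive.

[-3; 9, 3, 6, 2]

-1105 = -3*382 + 41
382 = 9*41 + 13
41 = 3*13 + 2
13 = 6*2 + 1
2 = 2*1 + 0  (stop)
So -1105/382 = [-3; 9, 3, 6, 2].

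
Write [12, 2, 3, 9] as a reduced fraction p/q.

808/65

Using pₖ = aₖpₖ₋₁ + pₖ₋₂ and qₖ = aₖqₖ₋₁ + qₖ₋₂:
  k=0: a=12, p=12, q=1
  k=1: a=2, p=25, q=2
  k=2: a=3, p=87, q=7
  k=3: a=9, p=808, q=65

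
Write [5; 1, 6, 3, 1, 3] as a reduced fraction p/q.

639/109

Fold from the inside: start with 3/1.
  1 + 1/3 = 4/3
  3 + 3/4 = 15/4
  6 + 4/15 = 94/15
  1 + 15/94 = 109/94
  5 + 94/109 = 639/109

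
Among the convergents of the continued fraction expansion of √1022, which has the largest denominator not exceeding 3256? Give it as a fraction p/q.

√1022 = [31; 1, 30, 1, 62, …] (period length 4).
Convergents:
  p_0/q_0 = 31/1
  p_1/q_1 = 32/1
  p_2/q_2 = 991/31
  p_3/q_3 = 1023/32
  p_4/q_4 = 64417/2015
  p_5/q_5 = 65440/2047
  p_6/q_6 = 2027617/63425
q_5 = 2047 ≤ 3256 < 63425 = q_6, so the answer is 65440/2047.

65440/2047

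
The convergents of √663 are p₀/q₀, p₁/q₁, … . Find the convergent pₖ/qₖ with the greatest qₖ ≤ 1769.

21217/824

√663 = [25; 1, 2, 1, 50, …] (period length 4).
Convergents:
  p_0/q_0 = 25/1
  p_1/q_1 = 26/1
  p_2/q_2 = 77/3
  p_3/q_3 = 103/4
  p_4/q_4 = 5227/203
  p_5/q_5 = 5330/207
  p_6/q_6 = 15887/617
  p_7/q_7 = 21217/824
  p_8/q_8 = 1076737/41817
q_7 = 824 ≤ 1769 < 41817 = q_8, so the answer is 21217/824.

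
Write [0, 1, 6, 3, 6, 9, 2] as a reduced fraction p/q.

2318/2685

Using pₖ = aₖpₖ₋₁ + pₖ₋₂ and qₖ = aₖqₖ₋₁ + qₖ₋₂:
  k=0: a=0, p=0, q=1
  k=1: a=1, p=1, q=1
  k=2: a=6, p=6, q=7
  k=3: a=3, p=19, q=22
  k=4: a=6, p=120, q=139
  k=5: a=9, p=1099, q=1273
  k=6: a=2, p=2318, q=2685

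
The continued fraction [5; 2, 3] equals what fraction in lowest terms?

Fold from the inside: start with 3/1.
  2 + 1/3 = 7/3
  5 + 3/7 = 38/7

38/7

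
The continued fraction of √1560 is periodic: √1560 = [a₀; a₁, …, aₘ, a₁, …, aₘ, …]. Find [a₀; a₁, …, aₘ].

a₀ = ⌊√1560⌋ = 39.
With m₀=0, d₀=1 and mₖ₊₁ = dₖaₖ − mₖ, dₖ₊₁ = (n − mₖ₊₁²)/dₖ, aₖ₊₁ = ⌊(a₀+mₖ₊₁)/dₖ₊₁⌋:
  k=1: m=39, d=39, a=2
  k=2: m=39, d=1, a=78
d=1 and a=2a₀=78 at k=2, so the next step gives (m, d) = (39, 39) again — its k=1 value — and the period has length 2.

[39; 2, 78]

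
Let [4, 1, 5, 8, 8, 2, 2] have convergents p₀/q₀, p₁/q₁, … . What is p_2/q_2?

Using pₖ = aₖpₖ₋₁ + pₖ₋₂, qₖ = aₖqₖ₋₁ + qₖ₋₂ (with p₋₁=1, p₋₂=0, q₋₁=0, q₋₂=1):
  k=0: a=4, p=4, q=1
  k=1: a=1, p=5, q=1
  k=2: a=5, p=29, q=6

29/6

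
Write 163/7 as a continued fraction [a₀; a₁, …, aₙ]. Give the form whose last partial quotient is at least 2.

163 = 23×7 + 2
7 = 3×2 + 1
2 = 2×1 + 0  (stop)
So 163/7 = [23; 3, 2].

[23; 3, 2]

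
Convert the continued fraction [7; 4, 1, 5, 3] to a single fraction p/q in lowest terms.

Fold from the inside: start with 3/1.
  5 + 1/3 = 16/3
  1 + 3/16 = 19/16
  4 + 16/19 = 92/19
  7 + 19/92 = 663/92

663/92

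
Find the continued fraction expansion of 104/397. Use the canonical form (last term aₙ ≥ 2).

104 = 0*397 + 104
397 = 3*104 + 85
104 = 1*85 + 19
85 = 4*19 + 9
19 = 2*9 + 1
9 = 9*1 + 0  (stop)
So 104/397 = [0; 3, 1, 4, 2, 9].

[0; 3, 1, 4, 2, 9]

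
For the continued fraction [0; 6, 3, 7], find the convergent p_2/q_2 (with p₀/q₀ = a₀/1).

3/19

Using pₖ = aₖpₖ₋₁ + pₖ₋₂, qₖ = aₖqₖ₋₁ + qₖ₋₂ (with p₋₁=1, p₋₂=0, q₋₁=0, q₋₂=1):
  k=0: a=0, p=0, q=1
  k=1: a=6, p=1, q=6
  k=2: a=3, p=3, q=19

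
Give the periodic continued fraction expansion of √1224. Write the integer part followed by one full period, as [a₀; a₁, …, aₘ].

[34; 1, 68]

a₀ = ⌊√1224⌋ = 34.
With m₀=0, d₀=1 and mₖ₊₁ = dₖaₖ − mₖ, dₖ₊₁ = (n − mₖ₊₁²)/dₖ, aₖ₊₁ = ⌊(a₀+mₖ₊₁)/dₖ₊₁⌋:
  k=1: m=34, d=68, a=1
  k=2: m=34, d=1, a=68
d=1 and a=2a₀=68 at k=2, so the next step gives (m, d) = (34, 68) again — its k=1 value — and the period has length 2.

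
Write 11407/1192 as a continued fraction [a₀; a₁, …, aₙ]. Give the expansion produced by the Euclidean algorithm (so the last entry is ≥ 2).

11407 = 9*1192 + 679
1192 = 1*679 + 513
679 = 1*513 + 166
513 = 3*166 + 15
166 = 11*15 + 1
15 = 15*1 + 0  (stop)
So 11407/1192 = [9; 1, 1, 3, 11, 15].

[9; 1, 1, 3, 11, 15]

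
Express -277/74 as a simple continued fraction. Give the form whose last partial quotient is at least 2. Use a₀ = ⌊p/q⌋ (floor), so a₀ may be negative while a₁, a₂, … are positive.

[-4; 3, 1, 8, 2]

-277 = -4·74 + 19
74 = 3·19 + 17
19 = 1·17 + 2
17 = 8·2 + 1
2 = 2·1 + 0  (stop)
So -277/74 = [-4; 3, 1, 8, 2].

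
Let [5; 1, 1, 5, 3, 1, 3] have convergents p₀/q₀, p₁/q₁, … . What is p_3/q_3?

61/11

Using pₖ = aₖpₖ₋₁ + pₖ₋₂, qₖ = aₖqₖ₋₁ + qₖ₋₂ (with p₋₁=1, p₋₂=0, q₋₁=0, q₋₂=1):
  k=0: a=5, p=5, q=1
  k=1: a=1, p=6, q=1
  k=2: a=1, p=11, q=2
  k=3: a=5, p=61, q=11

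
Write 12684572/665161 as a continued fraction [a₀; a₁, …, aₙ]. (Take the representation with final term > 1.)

12684572 = 19·665161 + 46513
665161 = 14·46513 + 13979
46513 = 3·13979 + 4576
13979 = 3·4576 + 251
4576 = 18·251 + 58
251 = 4·58 + 19
58 = 3·19 + 1
19 = 19·1 + 0  (stop)
So 12684572/665161 = [19; 14, 3, 3, 18, 4, 3, 19].

[19; 14, 3, 3, 18, 4, 3, 19]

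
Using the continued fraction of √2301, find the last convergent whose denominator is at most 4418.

147312/3071

√2301 = [47; 1, 30, 1, 94, …] (period length 4).
Convergents:
  p_0/q_0 = 47/1
  p_1/q_1 = 48/1
  p_2/q_2 = 1487/31
  p_3/q_3 = 1535/32
  p_4/q_4 = 145777/3039
  p_5/q_5 = 147312/3071
  p_6/q_6 = 4565137/95169
q_5 = 3071 ≤ 4418 < 95169 = q_6, so the answer is 147312/3071.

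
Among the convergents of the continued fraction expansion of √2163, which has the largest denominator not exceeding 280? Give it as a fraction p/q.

5767/124

√2163 = [46; 1, 1, 30, 1, 1, 92, …] (period length 6).
Convergents:
  p_0/q_0 = 46/1
  p_1/q_1 = 47/1
  p_2/q_2 = 93/2
  p_3/q_3 = 2837/61
  p_4/q_4 = 2930/63
  p_5/q_5 = 5767/124
  p_6/q_6 = 533494/11471
q_5 = 124 ≤ 280 < 11471 = q_6, so the answer is 5767/124.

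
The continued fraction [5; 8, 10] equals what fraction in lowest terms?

Fold from the inside: start with 10/1.
  8 + 1/10 = 81/10
  5 + 10/81 = 415/81

415/81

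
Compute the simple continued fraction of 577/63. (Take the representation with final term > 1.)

577 = 9×63 + 10
63 = 6×10 + 3
10 = 3×3 + 1
3 = 3×1 + 0  (stop)
So 577/63 = [9; 6, 3, 3].

[9; 6, 3, 3]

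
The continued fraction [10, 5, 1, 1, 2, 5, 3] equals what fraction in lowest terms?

Fold from the inside: start with 3/1.
  5 + 1/3 = 16/3
  2 + 3/16 = 35/16
  1 + 16/35 = 51/35
  1 + 35/51 = 86/51
  5 + 51/86 = 481/86
  10 + 86/481 = 4896/481

4896/481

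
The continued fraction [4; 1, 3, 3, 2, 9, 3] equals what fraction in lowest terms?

4190/879

Using pₖ = aₖpₖ₋₁ + pₖ₋₂ and qₖ = aₖqₖ₋₁ + qₖ₋₂:
  k=0: a=4, p=4, q=1
  k=1: a=1, p=5, q=1
  k=2: a=3, p=19, q=4
  k=3: a=3, p=62, q=13
  k=4: a=2, p=143, q=30
  k=5: a=9, p=1349, q=283
  k=6: a=3, p=4190, q=879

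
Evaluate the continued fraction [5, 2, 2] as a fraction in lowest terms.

27/5

Fold from the inside: start with 2/1.
  2 + 1/2 = 5/2
  5 + 2/5 = 27/5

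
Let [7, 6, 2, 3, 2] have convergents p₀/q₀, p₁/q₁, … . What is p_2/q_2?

93/13

Using pₖ = aₖpₖ₋₁ + pₖ₋₂, qₖ = aₖqₖ₋₁ + qₖ₋₂ (with p₋₁=1, p₋₂=0, q₋₁=0, q₋₂=1):
  k=0: a=7, p=7, q=1
  k=1: a=6, p=43, q=6
  k=2: a=2, p=93, q=13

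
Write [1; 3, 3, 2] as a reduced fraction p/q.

30/23

Fold from the inside: start with 2/1.
  3 + 1/2 = 7/2
  3 + 2/7 = 23/7
  1 + 7/23 = 30/23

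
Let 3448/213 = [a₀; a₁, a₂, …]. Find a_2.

3448 = 16·213 + 40   →  a_0 = 16
213 = 5·40 + 13   →  a_1 = 5
40 = 3·13 + 1   →  a_2 = 3

3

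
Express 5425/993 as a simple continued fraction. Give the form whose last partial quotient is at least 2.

[5; 2, 6, 3, 3, 7]

5425 = 5·993 + 460
993 = 2·460 + 73
460 = 6·73 + 22
73 = 3·22 + 7
22 = 3·7 + 1
7 = 7·1 + 0  (stop)
So 5425/993 = [5; 2, 6, 3, 3, 7].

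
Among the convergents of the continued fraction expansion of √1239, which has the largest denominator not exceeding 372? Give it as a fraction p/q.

12355/351

√1239 = [35; 5, 70, …] (period length 2).
Convergents:
  p_0/q_0 = 35/1
  p_1/q_1 = 176/5
  p_2/q_2 = 12355/351
  p_3/q_3 = 61951/1760
q_2 = 351 ≤ 372 < 1760 = q_3, so the answer is 12355/351.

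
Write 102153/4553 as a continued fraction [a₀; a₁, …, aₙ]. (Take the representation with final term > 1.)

102153 = 22*4553 + 1987
4553 = 2*1987 + 579
1987 = 3*579 + 250
579 = 2*250 + 79
250 = 3*79 + 13
79 = 6*13 + 1
13 = 13*1 + 0  (stop)
So 102153/4553 = [22; 2, 3, 2, 3, 6, 13].

[22; 2, 3, 2, 3, 6, 13]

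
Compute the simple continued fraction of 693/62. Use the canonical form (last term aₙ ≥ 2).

693 = 11*62 + 11
62 = 5*11 + 7
11 = 1*7 + 4
7 = 1*4 + 3
4 = 1*3 + 1
3 = 3*1 + 0  (stop)
So 693/62 = [11; 5, 1, 1, 1, 3].

[11; 5, 1, 1, 1, 3]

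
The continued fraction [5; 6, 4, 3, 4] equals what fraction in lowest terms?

Using pₖ = aₖpₖ₋₁ + pₖ₋₂ and qₖ = aₖqₖ₋₁ + qₖ₋₂:
  k=0: a=5, p=5, q=1
  k=1: a=6, p=31, q=6
  k=2: a=4, p=129, q=25
  k=3: a=3, p=418, q=81
  k=4: a=4, p=1801, q=349

1801/349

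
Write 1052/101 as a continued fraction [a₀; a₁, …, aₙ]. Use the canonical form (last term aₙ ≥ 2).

[10; 2, 2, 2, 8]

1052 = 10*101 + 42
101 = 2*42 + 17
42 = 2*17 + 8
17 = 2*8 + 1
8 = 8*1 + 0  (stop)
So 1052/101 = [10; 2, 2, 2, 8].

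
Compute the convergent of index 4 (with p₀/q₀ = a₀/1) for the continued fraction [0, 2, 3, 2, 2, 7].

17/39

Using pₖ = aₖpₖ₋₁ + pₖ₋₂, qₖ = aₖqₖ₋₁ + qₖ₋₂ (with p₋₁=1, p₋₂=0, q₋₁=0, q₋₂=1):
  k=0: a=0, p=0, q=1
  k=1: a=2, p=1, q=2
  k=2: a=3, p=3, q=7
  k=3: a=2, p=7, q=16
  k=4: a=2, p=17, q=39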